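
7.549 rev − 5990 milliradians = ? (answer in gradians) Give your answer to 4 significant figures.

7.549 rev = 3019.60 grad and 5990 mrad = 381.335 grad.
3019.60 − 381.335 ≈ 2638 grad.

2638 gradians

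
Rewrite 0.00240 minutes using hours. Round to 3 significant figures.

4.00e-5 h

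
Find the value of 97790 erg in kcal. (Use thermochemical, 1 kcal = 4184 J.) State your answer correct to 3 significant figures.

1 erg = 2.39006 × 10^-11 kcal.
So 97790 × 2.39006 × 10^-11 ≈ 2.34 × 10^-6 kcal.

2.34 × 10^-6 kilocalories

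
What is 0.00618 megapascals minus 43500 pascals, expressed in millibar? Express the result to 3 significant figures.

-373 millibar

0.00618 MPa = 61.8000 mbar and 43500 Pa = 435.000 mbar.
61.8000 − 435.000 ≈ -373 mbar.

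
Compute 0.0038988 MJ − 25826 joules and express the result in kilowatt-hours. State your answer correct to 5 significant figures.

-0.0060909 kWh

0.0038988 MJ = 0.00108300 kWh and 25826 J = 0.00717389 kWh.
0.00108300 − 0.00717389 ≈ -0.0060909 kWh.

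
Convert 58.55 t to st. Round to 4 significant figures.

9220 st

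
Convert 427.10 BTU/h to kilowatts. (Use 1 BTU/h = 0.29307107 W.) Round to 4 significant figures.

0.1252 kW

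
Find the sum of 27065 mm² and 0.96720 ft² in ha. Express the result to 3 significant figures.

1.17e-5 ha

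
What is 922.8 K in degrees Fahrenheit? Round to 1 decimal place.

1201.4 °F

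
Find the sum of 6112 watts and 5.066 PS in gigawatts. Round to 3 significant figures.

9.84e-6 gigawatts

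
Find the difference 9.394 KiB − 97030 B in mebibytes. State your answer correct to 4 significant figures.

-0.08336 mebibytes

9.394 KiB = 0.00917383 MiB and 97030 B = 0.0925350 MiB.
0.00917383 − 0.0925350 ≈ -0.08336 MiB.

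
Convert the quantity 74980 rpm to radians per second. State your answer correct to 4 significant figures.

7852 radians per second

1 revolution per minute = 0.104720 rad/s.
Thus 74980 × 0.104720 ≈ 7852 rad/s.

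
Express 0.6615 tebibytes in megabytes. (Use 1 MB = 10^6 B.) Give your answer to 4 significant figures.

1 tebibyte = 1.09951 × 10^6 MB.
Thus 0.6615 × 1.09951 × 10^6 ≈ 727300 MB.

727300 MB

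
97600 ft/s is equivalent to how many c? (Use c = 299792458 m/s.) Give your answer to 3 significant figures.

9.92 × 10^-5 c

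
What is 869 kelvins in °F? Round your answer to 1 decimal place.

1104.5 °F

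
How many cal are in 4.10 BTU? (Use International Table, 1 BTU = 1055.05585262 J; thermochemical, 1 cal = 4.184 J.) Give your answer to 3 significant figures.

1 BTU = 252.164 cal.
So 4.10 × 252.164 ≈ 1030 cal.

1030 cal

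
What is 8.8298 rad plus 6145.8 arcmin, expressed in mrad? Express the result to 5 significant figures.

8.8298 rad = 8829.80 mrad and 6145.8 arcmin = 1787.74 mrad.
8829.80 + 1787.74 ≈ 10618 mrad.

10618 mrad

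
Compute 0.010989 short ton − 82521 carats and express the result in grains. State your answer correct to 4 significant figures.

0.010989 short ton = 153846 gr and 82521 ct = 254699 gr.
153846 − 254699 ≈ -100900 gr.

-100900 gr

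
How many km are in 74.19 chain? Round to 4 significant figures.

1 chain = 0.0201168 kilometers.
Thus 74.19 × 0.0201168 ≈ 1.492 km.

1.492 km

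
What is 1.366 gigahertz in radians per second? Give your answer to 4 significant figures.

1 gigahertz = 6.28319e+9 rad/s.
So 1.366 × 6.28319e+9 ≈ 8.583e+9 rad/s.

8.583e+9 rad/s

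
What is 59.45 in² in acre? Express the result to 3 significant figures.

1 in² = 1.59423 × 10^-7 acres.
59.45 × 1.59423 × 10^-7 ≈ 9.48 × 10^-6 acre.

9.48 × 10^-6 acre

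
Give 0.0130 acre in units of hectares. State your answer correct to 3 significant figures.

1 acre = 0.404686 ha.
Thus 0.0130 × 0.404686 ≈ 0.00526 ha.

0.00526 ha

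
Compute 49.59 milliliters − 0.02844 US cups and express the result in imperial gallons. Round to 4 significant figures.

49.59 mL = 0.0109083 imp gal and 0.02844 US cup = 0.00148008 imp gal.
0.0109083 − 0.00148008 ≈ 0.009428 imp gal.

0.009428 imp gal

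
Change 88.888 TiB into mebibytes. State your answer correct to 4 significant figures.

1 TiB = 1.04858e+6 MiB.
Thus 88.888 × 1.04858e+6 ≈ 9.321e+7 MiB.

9.321e+7 mebibytes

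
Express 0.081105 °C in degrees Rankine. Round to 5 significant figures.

°R = (°C + 273.15) × 9/5.
Applying the formula gives 491.82 °R.

491.82 °R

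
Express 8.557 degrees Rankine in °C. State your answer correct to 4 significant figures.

°R = (°C + 273.15) × 9/5.
Applying the formula gives -268.4 °C.

-268.4 °C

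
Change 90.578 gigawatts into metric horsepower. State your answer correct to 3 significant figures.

1.23e+8 PS

1 gigawatt = 1.35962e+6 metric horsepower.
90.578 × 1.35962e+6 ≈ 1.23e+8 PS.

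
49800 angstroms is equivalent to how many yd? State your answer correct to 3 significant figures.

5.45e-6 yards

1 Å = 1.09361e-10 yards.
Then 49800 × 1.09361e-10 ≈ 5.45e-6 yd.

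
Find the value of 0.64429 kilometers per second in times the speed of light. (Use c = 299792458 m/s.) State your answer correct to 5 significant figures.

2.1491e-6 times the speed of light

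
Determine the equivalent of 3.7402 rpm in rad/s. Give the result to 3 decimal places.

0.392 radians per second

1 rpm = 0.104720 rad/s.
Thus 3.7402 × 0.104720 ≈ 0.392 rad/s.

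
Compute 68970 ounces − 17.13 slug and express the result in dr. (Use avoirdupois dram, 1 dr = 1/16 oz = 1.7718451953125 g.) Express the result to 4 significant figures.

68970 oz = 1.10352 × 10^6 dr and 17.13 slug = 141092 dr.
1.10352 × 10^6 − 141092 ≈ 962400 dr.

962400 dr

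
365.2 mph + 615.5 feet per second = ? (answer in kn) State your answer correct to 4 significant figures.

682.0 kn

365.2 mph = 317.350 kn and 615.5 ft/s = 364.674 kn.
317.350 + 364.674 ≈ 682.0 kn.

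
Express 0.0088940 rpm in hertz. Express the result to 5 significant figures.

1 revolution per minute = 0.0166667 Hz.
0.0088940 × 0.0166667 ≈ 0.00014823 Hz.

0.00014823 hertz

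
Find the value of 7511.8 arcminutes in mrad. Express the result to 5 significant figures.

1 arcmin = 0.290888 milliradians.
Then 7511.8 × 0.290888 ≈ 2185.1 mrad.

2185.1 mrad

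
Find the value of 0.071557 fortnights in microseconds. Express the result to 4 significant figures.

1 fortnight = 1.20960 × 10^12 μs.
Thus 0.071557 × 1.20960 × 10^12 ≈ 8.656 × 10^10 μs.

8.656 × 10^10 microseconds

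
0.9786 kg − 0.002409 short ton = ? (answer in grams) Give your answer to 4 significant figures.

-1207 g

0.9786 kg = 978.600 g and 0.002409 short ton = 2185.41 g.
978.600 − 2185.41 ≈ -1207 g.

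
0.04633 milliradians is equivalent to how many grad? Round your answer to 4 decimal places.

1 milliradian = 0.0636620 gradians.
So 0.04633 × 0.0636620 ≈ 0.0029 grad.

0.0029 gradians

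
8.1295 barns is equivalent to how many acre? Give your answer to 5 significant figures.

2.0088 × 10^-31 acres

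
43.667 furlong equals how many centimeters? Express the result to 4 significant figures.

1 furlong = 20116.8 centimeters.
So 43.667 × 20116.8 ≈ 878400 cm.

878400 centimeters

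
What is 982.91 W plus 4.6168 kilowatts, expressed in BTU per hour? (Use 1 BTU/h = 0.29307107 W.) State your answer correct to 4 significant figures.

19110 BTU/h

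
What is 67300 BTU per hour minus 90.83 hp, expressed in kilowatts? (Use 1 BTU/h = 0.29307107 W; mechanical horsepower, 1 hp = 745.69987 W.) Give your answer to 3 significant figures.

67300 BTU/h = 19.7237 kW and 90.83 hp = 67.7319 kW.
19.7237 − 67.7319 ≈ -48.0 kW.

-48.0 kilowatts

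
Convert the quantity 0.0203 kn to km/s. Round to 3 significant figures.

1.04e-5 km/s

1 knot = 0.000514444 km/s.
Thus 0.0203 × 0.000514444 ≈ 1.04e-5 km/s.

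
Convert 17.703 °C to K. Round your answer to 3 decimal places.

290.853 kelvins

K = °C + 273.15.
Applying the formula gives 290.853 K.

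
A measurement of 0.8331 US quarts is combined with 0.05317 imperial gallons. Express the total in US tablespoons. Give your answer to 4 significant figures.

69.67 US tbsp

0.8331 US qt = 53.3184 US tbsp and 0.05317 imp gal = 16.3468 US tbsp.
53.3184 + 16.3468 ≈ 69.67 US tbsp.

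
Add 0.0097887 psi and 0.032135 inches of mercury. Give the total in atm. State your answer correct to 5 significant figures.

0.0017401 atmospheres

0.0097887 psi = 0.000666082 atm and 0.032135 inHg = 0.00107399 atm.
0.000666082 + 0.00107399 ≈ 0.0017401 atm.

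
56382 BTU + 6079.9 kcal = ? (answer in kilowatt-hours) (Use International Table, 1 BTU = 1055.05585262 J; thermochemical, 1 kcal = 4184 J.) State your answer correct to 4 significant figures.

23.59 kWh

56382 BTU = 16.5239 kWh and 6079.9 kcal = 7.06619 kWh.
16.5239 + 7.06619 ≈ 23.59 kWh.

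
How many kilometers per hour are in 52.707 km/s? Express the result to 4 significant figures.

189700 km/h

1 km/s = 3600.00 km/h.
So 52.707 × 3600.00 ≈ 189700 km/h.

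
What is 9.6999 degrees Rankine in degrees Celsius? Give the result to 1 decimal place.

-267.8 degrees Celsius

°R = (°C + 273.15) × 9/5.
Applying the formula gives -267.8 °C.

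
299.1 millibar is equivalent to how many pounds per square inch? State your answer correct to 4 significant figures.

1 millibar = 0.0145038 pounds per square inch.
So 299.1 × 0.0145038 ≈ 4.338 psi.

4.338 psi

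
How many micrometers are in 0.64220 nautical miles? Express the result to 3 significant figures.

1 nmi = 1.85200 × 10^9 μm.
0.64220 × 1.85200 × 10^9 ≈ 1.19 × 10^9 μm.

1.19 × 10^9 micrometers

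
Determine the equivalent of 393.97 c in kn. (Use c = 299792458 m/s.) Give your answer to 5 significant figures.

2.2959e+11 kn

1 c = 5.82750e+8 knots.
So 393.97 × 5.82750e+8 ≈ 2.2959e+11 kn.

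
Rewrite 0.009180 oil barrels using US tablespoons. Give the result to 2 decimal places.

98.70 US tablespoons

1 oil barrel = 10752.0 US tbsp.
Then 0.009180 × 10752.0 ≈ 98.70 US tbsp.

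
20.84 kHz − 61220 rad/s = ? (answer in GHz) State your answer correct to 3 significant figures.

1.11 × 10^-5 GHz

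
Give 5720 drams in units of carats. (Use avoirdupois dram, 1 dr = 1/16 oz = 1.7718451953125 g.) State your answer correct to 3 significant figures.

1 dram = 8.85923 carats.
Thus 5720 × 8.85923 ≈ 50700 ct.

50700 carats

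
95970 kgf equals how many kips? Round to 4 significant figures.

211.6 kips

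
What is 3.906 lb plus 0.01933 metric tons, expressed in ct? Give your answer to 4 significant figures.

3.906 lb = 8858.66 ct and 0.01933 t = 96650.0 ct.
8858.66 + 96650.0 ≈ 105500 ct.

105500 ct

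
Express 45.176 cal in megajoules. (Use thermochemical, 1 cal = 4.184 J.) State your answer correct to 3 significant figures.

0.000189 megajoules

1 cal = 4.18400e-6 MJ.
Then 45.176 × 4.18400e-6 ≈ 0.000189 MJ.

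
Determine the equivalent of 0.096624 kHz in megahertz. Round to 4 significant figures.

9.662e-5 MHz

1 kilohertz = 0.00100000 MHz.
0.096624 × 0.00100000 ≈ 9.662e-5 MHz.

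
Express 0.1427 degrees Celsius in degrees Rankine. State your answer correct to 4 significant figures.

°R = (°C + 273.15) × 9/5.
Applying the formula gives 491.9 °R.

491.9 degrees Rankine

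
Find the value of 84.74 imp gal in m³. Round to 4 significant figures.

0.3852 cubic meters

1 imperial gallon = 0.00454609 m³.
So 84.74 × 0.00454609 ≈ 0.3852 m³.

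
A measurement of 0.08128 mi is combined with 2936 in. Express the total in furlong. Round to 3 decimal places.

1.021 furlong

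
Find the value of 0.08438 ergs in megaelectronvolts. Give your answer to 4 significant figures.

1 erg = 624151 MeV.
0.08438 × 624151 ≈ 52670 MeV.

52670 MeV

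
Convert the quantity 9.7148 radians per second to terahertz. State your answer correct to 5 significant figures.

1 radian per second = 1.59155e-13 THz.
Thus 9.7148 × 1.59155e-13 ≈ 1.5462e-12 THz.

1.5462e-12 terahertz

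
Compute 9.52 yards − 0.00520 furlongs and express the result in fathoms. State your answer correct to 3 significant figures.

9.52 yd = 4.76000 fathom and 0.00520 furlong = 0.572000 fathom.
4.76000 − 0.572000 ≈ 4.19 fathom.

4.19 fathom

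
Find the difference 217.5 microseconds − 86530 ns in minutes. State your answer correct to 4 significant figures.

217.5 μs = 3.62500 × 10^-6 min and 86530 ns = 1.44217 × 10^-6 min.
3.62500 × 10^-6 − 1.44217 × 10^-6 ≈ 2.183 × 10^-6 min.

2.183 × 10^-6 min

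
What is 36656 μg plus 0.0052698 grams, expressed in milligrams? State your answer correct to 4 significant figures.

41.93 milligrams

36656 μg = 36.6560 mg and 0.0052698 g = 5.26980 mg.
36.6560 + 5.26980 ≈ 41.93 mg.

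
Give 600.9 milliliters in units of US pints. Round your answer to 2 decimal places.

1.27 US pints

1 milliliter = 0.00211338 US pints.
Then 600.9 × 0.00211338 ≈ 1.27 US pt.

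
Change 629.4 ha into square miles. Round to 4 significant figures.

2.430 mi²

1 hectare = 0.00386102 mi².
629.4 × 0.00386102 ≈ 2.430 mi².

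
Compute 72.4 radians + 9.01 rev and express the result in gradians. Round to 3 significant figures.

8210 grad

72.4 rad = 4609.13 grad and 9.01 rev = 3604.00 grad.
4609.13 + 3604.00 ≈ 8210 grad.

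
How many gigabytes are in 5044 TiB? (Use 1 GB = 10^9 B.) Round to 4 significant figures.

5.546 × 10^6 GB

1 tebibyte = 1099.51 GB.
So 5044 × 1099.51 ≈ 5.546 × 10^6 GB.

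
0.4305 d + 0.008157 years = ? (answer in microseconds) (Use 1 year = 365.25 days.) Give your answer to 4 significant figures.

0.4305 d = 3.71952e+10 μs and 0.008157 yr = 2.57415e+11 μs.
3.71952e+10 + 2.57415e+11 ≈ 2.946e+11 μs.

2.946e+11 μs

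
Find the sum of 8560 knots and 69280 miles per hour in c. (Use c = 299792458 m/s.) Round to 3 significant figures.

8560 kn = 1.46890e-5 c and 69280 mph = 0.000103308 c.
1.46890e-5 + 0.000103308 ≈ 0.000118 c.

0.000118 times the speed of light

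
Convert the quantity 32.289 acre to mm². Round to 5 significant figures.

1 acre = 4.04686e+9 mm².
Thus 32.289 × 4.04686e+9 ≈ 1.3067e+11 mm².

1.3067e+11 square millimeters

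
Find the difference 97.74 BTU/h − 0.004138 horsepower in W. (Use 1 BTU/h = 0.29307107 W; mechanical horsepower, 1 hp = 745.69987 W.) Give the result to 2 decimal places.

25.56 W

97.74 BTU/h = 28.6448 W and 0.004138 hp = 3.08571 W.
28.6448 − 3.08571 ≈ 25.56 W.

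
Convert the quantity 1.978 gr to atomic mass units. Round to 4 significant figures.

1 gr = 3.90228e+22 u.
So 1.978 × 3.90228e+22 ≈ 7.719e+22 u.

7.719e+22 atomic mass units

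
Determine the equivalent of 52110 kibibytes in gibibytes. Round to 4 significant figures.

1 KiB = 9.53674 × 10^-7 gibibytes.
Then 52110 × 9.53674 × 10^-7 ≈ 0.04970 GiB.

0.04970 gibibytes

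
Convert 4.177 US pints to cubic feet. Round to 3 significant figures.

1 US pint = 0.0167101 ft³.
So 4.177 × 0.0167101 ≈ 0.0698 ft³.

0.0698 cubic feet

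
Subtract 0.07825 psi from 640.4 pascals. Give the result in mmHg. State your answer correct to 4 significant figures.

0.7567 mmHg

640.4 Pa = 4.80339 mmHg and 0.07825 psi = 4.04669 mmHg.
4.80339 − 4.04669 ≈ 0.7567 mmHg.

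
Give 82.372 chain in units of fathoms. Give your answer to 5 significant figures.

1 chain = 11.0000 fathoms.
Thus 82.372 × 11.0000 ≈ 906.09 fathom.

906.09 fathom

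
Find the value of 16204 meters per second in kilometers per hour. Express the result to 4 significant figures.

1 m/s = 3.60000 km/h.
Then 16204 × 3.60000 ≈ 58330 km/h.

58330 kilometers per hour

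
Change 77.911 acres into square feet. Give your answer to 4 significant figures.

1 acre = 43560.0 square feet.
77.911 × 43560.0 ≈ 3.394 × 10^6 ft².

3.394 × 10^6 square feet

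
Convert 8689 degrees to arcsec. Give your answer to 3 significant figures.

1 degree = 3600.00 arcsec.
Thus 8689 × 3600.00 ≈ 3.13e+7 arcsec.

3.13e+7 arcsec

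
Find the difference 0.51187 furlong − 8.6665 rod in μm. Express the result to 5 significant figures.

5.9386e+7 μm

0.51187 furlong = 1.02972e+8 μm and 8.6665 rod = 4.35856e+7 μm.
1.02972e+8 − 4.35856e+7 ≈ 5.9386e+7 μm.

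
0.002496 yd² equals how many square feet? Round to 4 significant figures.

1 square yard = 9.00000 square feet.
So 0.002496 × 9.00000 ≈ 0.02246 ft².

0.02246 ft²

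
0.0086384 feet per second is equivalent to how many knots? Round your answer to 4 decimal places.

0.0051 knots

1 ft/s = 0.592484 knots.
Then 0.0086384 × 0.592484 ≈ 0.0051 kn.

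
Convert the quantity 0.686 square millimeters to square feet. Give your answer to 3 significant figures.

7.38 × 10^-6 square feet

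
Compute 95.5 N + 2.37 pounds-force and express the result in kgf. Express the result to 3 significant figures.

95.5 N = 9.73829 kgf and 2.37 lbf = 1.07501 kgf.
9.73829 + 1.07501 ≈ 10.8 kgf.

10.8 kgf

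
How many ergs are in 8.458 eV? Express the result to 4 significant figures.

1.355e-11 erg

1 electronvolt = 1.60218e-12 ergs.
Then 8.458 × 1.60218e-12 ≈ 1.355e-11 erg.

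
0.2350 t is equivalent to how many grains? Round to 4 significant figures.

3.627e+6 grains

1 t = 1.54324e+7 gr.
0.2350 × 1.54324e+7 ≈ 3.627e+6 gr.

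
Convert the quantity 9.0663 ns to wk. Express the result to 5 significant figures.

1 nanosecond = 1.65344 × 10^-15 weeks.
Thus 9.0663 × 1.65344 × 10^-15 ≈ 1.4991 × 10^-14 wk.

1.4991 × 10^-14 wk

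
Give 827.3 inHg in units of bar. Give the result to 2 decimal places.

1 inch of mercury = 0.0338639 bar.
827.3 × 0.0338639 ≈ 28.02 bar.

28.02 bar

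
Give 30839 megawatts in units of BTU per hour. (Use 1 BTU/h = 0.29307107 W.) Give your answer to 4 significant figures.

1 megawatt = 3.41214 × 10^6 BTU per hour.
So 30839 × 3.41214 × 10^6 ≈ 1.052 × 10^11 BTU/h.

1.052 × 10^11 BTU/h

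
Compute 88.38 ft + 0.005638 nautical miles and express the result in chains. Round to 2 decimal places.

1.86 chains

88.38 ft = 1.33909 chain and 0.005638 nmi = 0.519048 chain.
1.33909 + 0.519048 ≈ 1.86 chain.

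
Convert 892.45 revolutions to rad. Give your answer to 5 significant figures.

5607.4 radians

1 rev = 6.28319 rad.
892.45 × 6.28319 ≈ 5607.4 rad.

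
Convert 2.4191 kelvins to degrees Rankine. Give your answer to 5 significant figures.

°R = K × 9/5.
Applying the formula gives 4.3544 °R.

4.3544 °R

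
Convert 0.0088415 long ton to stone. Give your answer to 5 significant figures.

1 long ton = 160.000 st.
Thus 0.0088415 × 160.000 ≈ 1.4146 st.

1.4146 st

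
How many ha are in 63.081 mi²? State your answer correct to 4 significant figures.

16340 ha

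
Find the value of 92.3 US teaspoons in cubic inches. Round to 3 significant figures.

1 US teaspoon = 0.300781 in³.
So 92.3 × 0.300781 ≈ 27.8 in³.

27.8 in³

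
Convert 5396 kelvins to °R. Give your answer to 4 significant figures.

9713 °R

°R = K × 9/5.
Applying the formula gives 9713 °R.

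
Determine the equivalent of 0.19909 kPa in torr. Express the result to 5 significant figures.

1.4933 torr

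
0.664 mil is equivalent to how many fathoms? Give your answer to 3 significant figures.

9.22 × 10^-6 fathom

1 mil = 1.38889 × 10^-5 fathom.
So 0.664 × 1.38889 × 10^-5 ≈ 9.22 × 10^-6 fathom.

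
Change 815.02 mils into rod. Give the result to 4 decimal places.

0.0041 rods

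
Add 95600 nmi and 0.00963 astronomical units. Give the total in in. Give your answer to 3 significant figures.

6.37e+10 in

95600 nmi = 6.97052e+9 in and 0.00963 au = 5.67176e+10 in.
6.97052e+9 + 5.67176e+10 ≈ 6.37e+10 in.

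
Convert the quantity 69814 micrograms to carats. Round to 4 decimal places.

0.3491 ct

1 microgram = 5.00000 × 10^-6 ct.
So 69814 × 5.00000 × 10^-6 ≈ 0.3491 ct.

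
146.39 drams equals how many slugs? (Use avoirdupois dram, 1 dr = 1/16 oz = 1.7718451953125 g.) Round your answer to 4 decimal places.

0.0178 slug

1 dram = 0.000121410 slug.
Then 146.39 × 0.000121410 ≈ 0.0178 slug.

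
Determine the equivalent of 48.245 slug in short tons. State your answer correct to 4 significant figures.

1 slug = 0.0160870 short tons.
So 48.245 × 0.0160870 ≈ 0.7761 short ton.

0.7761 short tons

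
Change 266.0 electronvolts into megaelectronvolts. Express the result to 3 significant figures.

1 electronvolt = 1.00000 × 10^-6 MeV.
266.0 × 1.00000 × 10^-6 ≈ 0.000266 MeV.

0.000266 megaelectronvolts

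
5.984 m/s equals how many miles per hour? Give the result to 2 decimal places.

13.39 miles per hour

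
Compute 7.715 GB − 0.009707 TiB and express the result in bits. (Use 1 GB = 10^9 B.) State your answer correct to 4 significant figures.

-2.366e+10 bit

7.715 GB = 6.17200e+10 bit and 0.009707 TiB = 8.53837e+10 bit.
6.17200e+10 − 8.53837e+10 ≈ -2.366e+10 bit.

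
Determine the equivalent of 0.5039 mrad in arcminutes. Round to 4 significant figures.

1.732 arcminutes

1 milliradian = 3.43775 arcminutes.
0.5039 × 3.43775 ≈ 1.732 arcmin.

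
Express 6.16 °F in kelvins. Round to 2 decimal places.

K = (°F + 459.67) × 5/9.
Applying the formula gives 258.79 K.

258.79 K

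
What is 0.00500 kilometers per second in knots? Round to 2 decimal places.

9.72 kn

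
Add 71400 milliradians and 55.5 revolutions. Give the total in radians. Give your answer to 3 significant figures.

420 radians

71400 mrad = 71.4000 rad and 55.5 rev = 348.717 rad.
71.4000 + 348.717 ≈ 420 rad.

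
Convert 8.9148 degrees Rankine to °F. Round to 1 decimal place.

-450.8 degrees Fahrenheit

°R = °F + 459.67.
Applying the formula gives -450.8 °F.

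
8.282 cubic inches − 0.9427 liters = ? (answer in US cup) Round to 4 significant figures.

8.282 in³ = 0.573645 US cup and 0.9427 L = 3.98456 US cup.
0.573645 − 3.98456 ≈ -3.411 US cup.

-3.411 US cups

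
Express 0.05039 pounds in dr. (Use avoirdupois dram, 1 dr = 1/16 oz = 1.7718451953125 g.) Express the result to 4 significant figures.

12.90 dr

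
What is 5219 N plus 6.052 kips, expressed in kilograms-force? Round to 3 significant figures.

3280 kgf

5219 N = 532.190 kgf and 6.052 kip = 2745.14 kgf.
532.190 + 2745.14 ≈ 3280 kgf.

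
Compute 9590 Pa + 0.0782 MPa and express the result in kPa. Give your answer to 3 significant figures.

87.8 kilopascals

9590 Pa = 9.59000 kPa and 0.0782 MPa = 78.2000 kPa.
9.59000 + 78.2000 ≈ 87.8 kPa.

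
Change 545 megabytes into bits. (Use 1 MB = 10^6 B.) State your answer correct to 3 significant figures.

4.36 × 10^9 bit

1 megabyte = 8.00000 × 10^6 bit.
So 545 × 8.00000 × 10^6 ≈ 4.36 × 10^9 bit.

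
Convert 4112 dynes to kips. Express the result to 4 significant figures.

1 dyne = 2.24809 × 10^-9 kip.
Then 4112 × 2.24809 × 10^-9 ≈ 9.244 × 10^-6 kip.

9.244 × 10^-6 kip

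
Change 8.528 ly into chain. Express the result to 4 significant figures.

1 ly = 4.70290 × 10^14 chain.
Then 8.528 × 4.70290 × 10^14 ≈ 4.011 × 10^15 chain.

4.011 × 10^15 chain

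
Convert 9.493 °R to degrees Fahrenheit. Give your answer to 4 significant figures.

°R = °F + 459.67.
Applying the formula gives -450.2 °F.

-450.2 degrees Fahrenheit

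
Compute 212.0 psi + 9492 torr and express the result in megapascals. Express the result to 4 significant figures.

2.727 megapascals

212.0 psi = 1.46169 MPa and 9492 torr = 1.26550 MPa.
1.46169 + 1.26550 ≈ 2.727 MPa.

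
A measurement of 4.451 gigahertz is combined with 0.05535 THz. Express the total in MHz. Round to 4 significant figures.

4.451 GHz = 4451.00 MHz and 0.05535 THz = 55350.0 MHz.
4451.00 + 55350.0 ≈ 59800 MHz.

59800 MHz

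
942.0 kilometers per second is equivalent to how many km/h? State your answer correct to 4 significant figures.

1 kilometer per second = 3600.00 km/h.
Thus 942.0 × 3600.00 ≈ 3.391 × 10^6 km/h.

3.391 × 10^6 km/h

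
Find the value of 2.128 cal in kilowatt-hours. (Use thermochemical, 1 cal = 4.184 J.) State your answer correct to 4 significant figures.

2.473 × 10^-6 kilowatt-hours

1 cal = 1.16222 × 10^-6 kWh.
2.128 × 1.16222 × 10^-6 ≈ 2.473 × 10^-6 kWh.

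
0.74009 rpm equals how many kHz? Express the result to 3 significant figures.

1 rpm = 1.66667e-5 kilohertz.
Thus 0.74009 × 1.66667e-5 ≈ 1.23e-5 kHz.

1.23e-5 kHz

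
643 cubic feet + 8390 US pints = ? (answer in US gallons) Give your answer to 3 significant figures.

5860 US gallons

643 ft³ = 4809.97 US gal and 8390 US pt = 1048.75 US gal.
4809.97 + 1048.75 ≈ 5860 US gal.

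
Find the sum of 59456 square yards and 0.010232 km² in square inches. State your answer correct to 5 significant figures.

59456 yd² = 7.70550 × 10^7 in² and 0.010232 km² = 1.58596 × 10^7 in².
7.70550 × 10^7 + 1.58596 × 10^7 ≈ 9.2915 × 10^7 in².

9.2915 × 10^7 in²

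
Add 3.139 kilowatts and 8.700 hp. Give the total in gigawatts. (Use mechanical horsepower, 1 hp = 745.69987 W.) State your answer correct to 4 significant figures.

3.139 kW = 3.13900e-6 GW and 8.700 hp = 6.48759e-6 GW.
3.13900e-6 + 6.48759e-6 ≈ 9.627e-6 GW.

9.627e-6 GW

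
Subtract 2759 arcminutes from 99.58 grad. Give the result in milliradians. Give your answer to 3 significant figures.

762 milliradians

99.58 grad = 1564.20 mrad and 2759 arcmin = 802.561 mrad.
1564.20 − 802.561 ≈ 762 mrad.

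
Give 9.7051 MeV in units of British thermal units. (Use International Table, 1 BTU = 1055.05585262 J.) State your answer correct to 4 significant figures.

1.474e-15 BTU

1 MeV = 1.51857e-16 British thermal units.
So 9.7051 × 1.51857e-16 ≈ 1.474e-15 BTU.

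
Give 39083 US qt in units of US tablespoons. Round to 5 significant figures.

2.5013e+6 US tbsp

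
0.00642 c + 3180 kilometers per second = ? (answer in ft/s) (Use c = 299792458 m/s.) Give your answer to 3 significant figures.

1.67 × 10^7 ft/s

0.00642 c = 6.31453 × 10^6 ft/s and 3180 km/s = 1.04331 × 10^7 ft/s.
6.31453 × 10^6 + 1.04331 × 10^7 ≈ 1.67 × 10^7 ft/s.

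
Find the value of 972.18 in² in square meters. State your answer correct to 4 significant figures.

0.6272 m²

1 in² = 0.000645160 m².
972.18 × 0.000645160 ≈ 0.6272 m².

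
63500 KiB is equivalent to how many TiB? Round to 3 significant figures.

1 kibibyte = 9.31323 × 10^-10 TiB.
Then 63500 × 9.31323 × 10^-10 ≈ 5.91 × 10^-5 TiB.

5.91 × 10^-5 TiB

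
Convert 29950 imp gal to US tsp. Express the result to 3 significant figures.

2.76e+7 US tsp

1 imperial gallon = 922.330 US tsp.
Then 29950 × 922.330 ≈ 2.76e+7 US tsp.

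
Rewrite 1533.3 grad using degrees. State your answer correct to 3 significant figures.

1380 degrees

1 grad = 0.900000 degrees.
1533.3 × 0.900000 ≈ 1380 °.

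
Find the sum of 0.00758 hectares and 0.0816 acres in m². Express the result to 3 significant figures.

406 m²

0.00758 ha = 75.8000 m² and 0.0816 acre = 330.223 m².
75.8000 + 330.223 ≈ 406 m².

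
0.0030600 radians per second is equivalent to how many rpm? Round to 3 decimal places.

0.029 rpm

1 rad/s = 9.54930 revolutions per minute.
0.0030600 × 9.54930 ≈ 0.029 rpm.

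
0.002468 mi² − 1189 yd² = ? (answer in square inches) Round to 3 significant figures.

8.37e+6 square inches

0.002468 mi² = 9.90776e+6 in² and 1189 yd² = 1.54094e+6 in².
9.90776e+6 − 1.54094e+6 ≈ 8.37e+6 in².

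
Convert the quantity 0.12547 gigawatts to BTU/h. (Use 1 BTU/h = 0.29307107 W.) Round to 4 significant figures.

4.281e+8 BTU/h

1 gigawatt = 3.41214e+9 BTU/h.
0.12547 × 3.41214e+9 ≈ 4.281e+8 BTU/h.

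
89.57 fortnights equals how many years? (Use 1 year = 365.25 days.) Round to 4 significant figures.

3.433 yr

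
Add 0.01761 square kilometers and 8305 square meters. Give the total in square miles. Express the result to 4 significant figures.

0.01761 km² = 0.00679926 mi² and 8305 m² = 0.00320658 mi².
0.00679926 + 0.00320658 ≈ 0.01001 mi².

0.01001 mi²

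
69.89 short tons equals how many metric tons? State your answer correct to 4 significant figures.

1 short ton = 0.907185 metric tons.
Thus 69.89 × 0.907185 ≈ 63.40 t.

63.40 metric tons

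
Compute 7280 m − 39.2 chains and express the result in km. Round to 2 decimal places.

7280 m = 7.28000 km and 39.2 chain = 0.788579 km.
7.28000 − 0.788579 ≈ 6.49 km.

6.49 kilometers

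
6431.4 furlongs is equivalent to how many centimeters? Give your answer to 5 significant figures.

1 furlong = 20116.8 cm.
Then 6431.4 × 20116.8 ≈ 1.2938 × 10^8 cm.

1.2938 × 10^8 cm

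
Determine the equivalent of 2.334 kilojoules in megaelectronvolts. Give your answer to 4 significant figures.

1.457 × 10^16 megaelectronvolts

1 kJ = 6.24151 × 10^15 megaelectronvolts.
Then 2.334 × 6.24151 × 10^15 ≈ 1.457 × 10^16 MeV.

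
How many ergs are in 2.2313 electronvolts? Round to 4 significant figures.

1 eV = 1.60218 × 10^-12 ergs.
2.2313 × 1.60218 × 10^-12 ≈ 3.575 × 10^-12 erg.

3.575 × 10^-12 erg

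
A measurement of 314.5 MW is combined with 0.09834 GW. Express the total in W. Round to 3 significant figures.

4.13e+8 watts

314.5 MW = 3.14500e+8 W and 0.09834 GW = 9.83400e+7 W.
3.14500e+8 + 9.83400e+7 ≈ 4.13e+8 W.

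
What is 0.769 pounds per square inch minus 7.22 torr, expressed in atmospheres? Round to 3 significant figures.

0.769 psi = 0.0523273 atm and 7.22 torr = 0.00950000 atm.
0.0523273 − 0.00950000 ≈ 0.0428 atm.

0.0428 atmospheres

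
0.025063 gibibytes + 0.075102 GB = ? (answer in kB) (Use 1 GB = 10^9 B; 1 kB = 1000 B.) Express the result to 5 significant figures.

102010 kilobytes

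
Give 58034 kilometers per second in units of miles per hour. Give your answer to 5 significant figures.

1 kilometer per second = 2236.94 miles per hour.
Thus 58034 × 2236.94 ≈ 1.2982 × 10^8 mph.

1.2982 × 10^8 mph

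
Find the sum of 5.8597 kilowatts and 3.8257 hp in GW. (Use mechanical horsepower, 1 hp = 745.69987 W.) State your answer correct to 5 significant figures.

8.7125 × 10^-6 GW

5.8597 kW = 5.85970 × 10^-6 GW and 3.8257 hp = 2.85282 × 10^-6 GW.
5.85970 × 10^-6 + 2.85282 × 10^-6 ≈ 8.7125 × 10^-6 GW.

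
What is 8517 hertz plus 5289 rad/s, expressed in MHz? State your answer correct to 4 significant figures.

8517 Hz = 0.00851700 MHz and 5289 rad/s = 0.000841770 MHz.
0.00851700 + 0.000841770 ≈ 0.009359 MHz.

0.009359 MHz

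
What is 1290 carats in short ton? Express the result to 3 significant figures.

0.000284 short tons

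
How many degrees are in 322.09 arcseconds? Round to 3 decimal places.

1 arcsec = 0.000277778 °.
322.09 × 0.000277778 ≈ 0.089 °.

0.089 degrees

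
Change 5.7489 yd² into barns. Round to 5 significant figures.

1 square yard = 8.36127e+27 barn.
So 5.7489 × 8.36127e+27 ≈ 4.8068e+28 barn.

4.8068e+28 barn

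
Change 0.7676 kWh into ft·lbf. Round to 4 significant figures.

1 kWh = 2.65522e+6 ft·lbf.
0.7676 × 2.65522e+6 ≈ 2.038e+6 ft·lbf.

2.038e+6 ft·lbf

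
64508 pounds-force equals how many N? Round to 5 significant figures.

286950 N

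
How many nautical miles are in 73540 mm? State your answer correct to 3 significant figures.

1 mm = 5.39957 × 10^-7 nautical miles.
Then 73540 × 5.39957 × 10^-7 ≈ 0.0397 nmi.

0.0397 nmi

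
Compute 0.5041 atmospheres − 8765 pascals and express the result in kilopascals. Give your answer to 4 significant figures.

0.5041 atm = 51.0779 kPa and 8765 Pa = 8.76500 kPa.
51.0779 − 8.76500 ≈ 42.31 kPa.

42.31 kPa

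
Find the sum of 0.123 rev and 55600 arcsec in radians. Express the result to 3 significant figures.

0.123 rev = 0.772832 rad and 55600 arcsec = 0.269556 rad.
0.772832 + 0.269556 ≈ 1.04 rad.

1.04 radians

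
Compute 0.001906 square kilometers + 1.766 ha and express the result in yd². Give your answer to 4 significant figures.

0.001906 km² = 2279.56 yd² and 1.766 ha = 21121.2 yd².
2279.56 + 21121.2 ≈ 23400 yd².

23400 yd²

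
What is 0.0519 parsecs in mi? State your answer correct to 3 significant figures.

1 pc = 1.91735 × 10^13 mi.
0.0519 × 1.91735 × 10^13 ≈ 9.95 × 10^11 mi.

9.95 × 10^11 mi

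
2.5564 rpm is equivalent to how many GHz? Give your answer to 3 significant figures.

4.26 × 10^-11 GHz

1 revolution per minute = 1.66667 × 10^-11 gigahertz.
2.5564 × 1.66667 × 10^-11 ≈ 4.26 × 10^-11 GHz.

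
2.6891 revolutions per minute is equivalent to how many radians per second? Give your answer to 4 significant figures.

0.2816 rad/s

1 revolution per minute = 0.104720 rad/s.
Then 2.6891 × 0.104720 ≈ 0.2816 rad/s.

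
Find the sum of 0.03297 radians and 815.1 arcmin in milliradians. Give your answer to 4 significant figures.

270.1 mrad

0.03297 rad = 32.9700 mrad and 815.1 arcmin = 237.103 mrad.
32.9700 + 237.103 ≈ 270.1 mrad.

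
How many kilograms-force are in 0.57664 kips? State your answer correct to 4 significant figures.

261.6 kilograms-force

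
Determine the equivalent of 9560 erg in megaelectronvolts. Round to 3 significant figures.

1 erg = 624151 megaelectronvolts.
Then 9560 × 624151 ≈ 5.97e+9 MeV.

5.97e+9 MeV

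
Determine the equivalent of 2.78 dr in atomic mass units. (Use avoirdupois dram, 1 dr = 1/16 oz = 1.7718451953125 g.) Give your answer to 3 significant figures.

1 dram = 1.06703e+24 u.
So 2.78 × 1.06703e+24 ≈ 2.97e+24 u.

2.97e+24 u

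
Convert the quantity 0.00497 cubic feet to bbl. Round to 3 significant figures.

0.000885 bbl

1 ft³ = 0.178108 bbl.
Thus 0.00497 × 0.178108 ≈ 0.000885 bbl.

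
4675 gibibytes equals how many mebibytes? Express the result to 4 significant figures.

4.787 × 10^6 MiB

1 gibibyte = 1024.00 mebibytes.
Thus 4675 × 1024.00 ≈ 4.787 × 10^6 MiB.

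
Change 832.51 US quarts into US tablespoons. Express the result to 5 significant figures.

1 US qt = 64.0000 US tbsp.
832.51 × 64.0000 ≈ 53281 US tbsp.

53281 US tbsp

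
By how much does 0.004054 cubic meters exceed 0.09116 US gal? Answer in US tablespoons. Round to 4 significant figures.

0.004054 m³ = 274.164 US tbsp and 0.09116 US gal = 23.3370 US tbsp.
274.164 − 23.3370 ≈ 250.8 US tbsp.

250.8 US tablespoons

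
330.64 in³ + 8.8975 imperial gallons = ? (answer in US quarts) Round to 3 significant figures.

48.5 US qt

330.64 in³ = 5.72537 US qt and 8.8975 imp gal = 42.7418 US qt.
5.72537 + 42.7418 ≈ 48.5 US qt.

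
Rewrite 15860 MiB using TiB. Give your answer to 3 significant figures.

0.0151 TiB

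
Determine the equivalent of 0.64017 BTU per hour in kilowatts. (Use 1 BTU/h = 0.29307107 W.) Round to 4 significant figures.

1 BTU/h = 0.000293071 kilowatts.
Thus 0.64017 × 0.000293071 ≈ 0.0001876 kW.

0.0001876 kW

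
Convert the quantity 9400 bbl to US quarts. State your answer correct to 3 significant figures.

1.58e+6 US qt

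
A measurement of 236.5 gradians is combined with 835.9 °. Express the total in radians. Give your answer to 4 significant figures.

18.30 rad

236.5 grad = 3.71493 rad and 835.9 ° = 14.5892 rad.
3.71493 + 14.5892 ≈ 18.30 rad.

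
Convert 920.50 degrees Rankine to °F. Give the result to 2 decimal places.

460.83 degrees Fahrenheit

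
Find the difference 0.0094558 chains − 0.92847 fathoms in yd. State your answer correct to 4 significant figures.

-1.649 yd

0.0094558 chain = 0.208028 yd and 0.92847 fathom = 1.85694 yd.
0.208028 − 1.85694 ≈ -1.649 yd.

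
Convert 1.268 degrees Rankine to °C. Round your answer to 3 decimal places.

-272.446 °C

°R = (°C + 273.15) × 9/5.
Applying the formula gives -272.446 °C.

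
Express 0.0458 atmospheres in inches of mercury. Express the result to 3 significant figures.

1 atmosphere = 29.9213 inHg.
Thus 0.0458 × 29.9213 ≈ 1.37 inHg.

1.37 inHg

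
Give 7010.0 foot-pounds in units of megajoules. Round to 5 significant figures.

1 ft·lbf = 1.35582e-6 megajoules.
Thus 7010.0 × 1.35582e-6 ≈ 0.0095043 MJ.

0.0095043 megajoules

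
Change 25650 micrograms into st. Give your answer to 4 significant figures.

1 microgram = 1.57473e-10 stone.
Then 25650 × 1.57473e-10 ≈ 4.039e-6 st.

4.039e-6 st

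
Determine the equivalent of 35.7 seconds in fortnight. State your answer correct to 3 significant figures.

1 s = 8.26720 × 10^-7 fortnight.
35.7 × 8.26720 × 10^-7 ≈ 2.95 × 10^-5 fortnight.

2.95 × 10^-5 fortnight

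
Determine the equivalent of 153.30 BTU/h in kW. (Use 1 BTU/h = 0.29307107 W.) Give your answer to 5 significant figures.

0.044928 kW

1 BTU per hour = 0.000293071 kW.
Thus 153.30 × 0.000293071 ≈ 0.044928 kW.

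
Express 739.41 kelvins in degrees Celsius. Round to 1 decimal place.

466.3 °C

K = °C + 273.15.
Applying the formula gives 466.3 °C.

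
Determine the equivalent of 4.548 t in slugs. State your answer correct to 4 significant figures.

311.6 slug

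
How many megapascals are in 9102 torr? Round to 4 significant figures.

1.214 megapascals

1 torr = 0.0001333224 MPa.
Then 9102 × 0.0001333224 ≈ 1.214 MPa.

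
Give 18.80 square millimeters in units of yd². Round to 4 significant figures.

2.248e-5 yd²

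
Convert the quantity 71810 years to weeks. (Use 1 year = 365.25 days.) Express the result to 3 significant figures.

3.75 × 10^6 wk

1 year = 52.1786 wk.
So 71810 × 52.1786 ≈ 3.75 × 10^6 wk.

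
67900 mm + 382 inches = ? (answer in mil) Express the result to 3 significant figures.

3.06 × 10^6 mil

67900 mm = 2.67323 × 10^6 mil and 382 in = 382000 mil.
2.67323 × 10^6 + 382000 ≈ 3.06 × 10^6 mil.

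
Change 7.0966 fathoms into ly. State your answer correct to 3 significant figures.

1 fathom = 1.93304 × 10^-16 ly.
So 7.0966 × 1.93304 × 10^-16 ≈ 1.37 × 10^-15 ly.

1.37 × 10^-15 ly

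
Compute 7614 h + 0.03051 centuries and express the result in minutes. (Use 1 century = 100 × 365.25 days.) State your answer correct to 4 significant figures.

7614 h = 456840 min and 0.03051 century = 1.60470e+6 min.
456840 + 1.60470e+6 ≈ 2.062e+6 min.

2.062e+6 min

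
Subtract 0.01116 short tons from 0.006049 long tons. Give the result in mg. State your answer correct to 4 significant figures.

0.006049 long ton = 6.14607 × 10^6 mg and 0.01116 short ton = 1.01242 × 10^7 mg.
6.14607 × 10^6 − 1.01242 × 10^7 ≈ -3.978 × 10^6 mg.

-3.978 × 10^6 milligrams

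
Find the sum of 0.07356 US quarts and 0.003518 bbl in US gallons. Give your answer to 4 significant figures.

0.07356 US qt = 0.0183900 US gal and 0.003518 bbl = 0.147756 US gal.
0.0183900 + 0.147756 ≈ 0.1661 US gal.

0.1661 US gallons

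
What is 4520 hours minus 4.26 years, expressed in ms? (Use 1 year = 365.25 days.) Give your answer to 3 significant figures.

-1.18 × 10^11 milliseconds

4520 h = 1.62720 × 10^10 ms and 4.26 yr = 1.34435 × 10^11 ms.
1.62720 × 10^10 − 1.34435 × 10^11 ≈ -1.18 × 10^11 ms.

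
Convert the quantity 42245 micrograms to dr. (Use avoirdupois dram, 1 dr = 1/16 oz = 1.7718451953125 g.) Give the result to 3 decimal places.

0.024 dr

1 μg = 5.64383 × 10^-7 dr.
42245 × 5.64383 × 10^-7 ≈ 0.024 dr.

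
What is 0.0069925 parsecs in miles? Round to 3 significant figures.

1 pc = 1.91735 × 10^13 miles.
Thus 0.0069925 × 1.91735 × 10^13 ≈ 1.34 × 10^11 mi.

1.34 × 10^11 mi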